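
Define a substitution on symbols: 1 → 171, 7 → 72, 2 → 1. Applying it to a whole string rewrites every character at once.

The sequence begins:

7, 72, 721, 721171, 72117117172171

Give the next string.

φ(72117117172171) expands symbol-by-symbol to 72 1 171 171 72 171 171 72 171 72 1 171 72 171; joining the 14 pieces gives the next term.

721171171721711717217172117172171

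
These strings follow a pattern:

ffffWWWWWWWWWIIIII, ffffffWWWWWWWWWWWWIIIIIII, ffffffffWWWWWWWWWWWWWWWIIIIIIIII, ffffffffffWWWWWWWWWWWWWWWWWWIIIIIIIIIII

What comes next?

ffffffffffffWWWWWWWWWWWWWWWWWWWWWIIIIIIIIIIIII

Each string has the form f^{2n-2} W^{3n} I^{2n-1}, where the shown terms are n = 3, 4, 5, 6.
At n = 7 the blocks have lengths 12, 21, 13.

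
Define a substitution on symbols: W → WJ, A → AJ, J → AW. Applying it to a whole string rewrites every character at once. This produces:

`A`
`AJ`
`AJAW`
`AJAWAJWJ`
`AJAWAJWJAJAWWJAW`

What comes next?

AJAWAJWJAJAWWJAWAJAWAJWJWJAWAJWJ

Applying the rule to each of the 16 symbols of AJAWAJWJAJAWWJAW gives the pieces AJ AW AJ WJ AJ AW WJ AW AJ AW AJ WJ WJ AW AJ WJ, which concatenate to the answer.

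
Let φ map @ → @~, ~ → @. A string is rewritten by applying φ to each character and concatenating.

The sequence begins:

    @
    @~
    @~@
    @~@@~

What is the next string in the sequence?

Rewriting each symbol of @~@@~: @→@~, ~→@, @→@~, @→@~, ~→@, which concatenates to @~ @ @~ @~ @.

@~@@~@~@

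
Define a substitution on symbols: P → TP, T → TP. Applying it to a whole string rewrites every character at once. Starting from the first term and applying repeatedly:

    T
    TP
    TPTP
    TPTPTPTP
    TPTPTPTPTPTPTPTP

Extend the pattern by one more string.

TPTPTPTPTPTPTPTPTPTPTPTPTPTPTPTP

Replace each of the 16 characters of TPTPTPTPTPTPTPTP in place — TP TP TP TP TP TP TP TP TP TP TP TP TP TP TP TP — and concatenate.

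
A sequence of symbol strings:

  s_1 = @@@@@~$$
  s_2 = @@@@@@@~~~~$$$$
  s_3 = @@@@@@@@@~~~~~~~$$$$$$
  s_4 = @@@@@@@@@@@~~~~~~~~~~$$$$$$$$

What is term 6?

The n-th term is 2n+3 @'s then 3n-2 ~'s then 2n $'s (n = 1, 2, …).
At n = 6 the blocks have lengths 15, 16, 12.

@@@@@@@@@@@@@@@~~~~~~~~~~~~~~~~$$$$$$$$$$$$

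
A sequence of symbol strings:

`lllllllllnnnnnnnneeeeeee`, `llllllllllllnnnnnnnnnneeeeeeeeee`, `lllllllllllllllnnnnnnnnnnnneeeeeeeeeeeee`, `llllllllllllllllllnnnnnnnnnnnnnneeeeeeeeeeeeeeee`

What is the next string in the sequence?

Term n consists of 3n l's, followed by 2n+2 n's, followed by 3n-2 e's, where the shown terms are n = 3, 4, 5, 6.
For the next term, n = 7, so the run lengths are 21, 16, 19.

lllllllllllllllllllllnnnnnnnnnnnnnnnneeeeeeeeeeeeeeeeeee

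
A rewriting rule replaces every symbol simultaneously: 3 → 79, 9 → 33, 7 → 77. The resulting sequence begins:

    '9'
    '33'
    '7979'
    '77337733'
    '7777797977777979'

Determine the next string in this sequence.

Applying the rule to each of the 16 symbols of 7777797977777979 gives the pieces 77 77 77 77 77 33 77 33 77 77 77 77 77 33 77 33, which concatenate to the answer.

77777777773377337777777777337733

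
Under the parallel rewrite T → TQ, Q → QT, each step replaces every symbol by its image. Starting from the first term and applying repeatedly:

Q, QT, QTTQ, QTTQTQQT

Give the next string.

Rewriting each symbol of QTTQTQQT: Q→QT, T→TQ, T→TQ, Q→QT, T→TQ, Q→QT, Q→QT, T→TQ, which concatenates to QT TQ TQ QT TQ QT QT TQ.

QTTQTQQTTQQTQTTQ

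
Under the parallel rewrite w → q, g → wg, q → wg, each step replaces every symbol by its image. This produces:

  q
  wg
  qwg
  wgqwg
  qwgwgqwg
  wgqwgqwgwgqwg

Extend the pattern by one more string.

Applying the rule to each of the 13 symbols of wgqwgqwgwgqwg gives the pieces q wg wg q wg wg q wg q wg wg q wg, which concatenate to the answer.

qwgwgqwgwgqwgqwgwgqwg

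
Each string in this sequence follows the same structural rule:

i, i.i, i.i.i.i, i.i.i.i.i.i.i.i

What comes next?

Every step duplicates the string with '.' between the halves.
Doubling i.i.i.i.i.i.i.i with '.' between the halves:

i.i.i.i.i.i.i.i.i.i.i.i.i.i.i.i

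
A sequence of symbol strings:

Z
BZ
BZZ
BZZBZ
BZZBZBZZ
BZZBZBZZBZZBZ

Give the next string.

Each term (from the third on) is the previous term followed by the one before it: term 3 = BZ·Z = BZZ.
The next term joins BZZBZBZZBZZBZ and BZZBZBZZ.

BZZBZBZZBZZBZBZZBZBZZ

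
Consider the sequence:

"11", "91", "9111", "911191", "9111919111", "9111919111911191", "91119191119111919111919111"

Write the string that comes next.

From term 3 onward, concatenate the last term with the second-to-last: 91·11 = 9111, 9111·91 = 911191, …
The next term joins 91119191119111919111919111 and 9111919111911191.

911191911191119191119191119111919111911191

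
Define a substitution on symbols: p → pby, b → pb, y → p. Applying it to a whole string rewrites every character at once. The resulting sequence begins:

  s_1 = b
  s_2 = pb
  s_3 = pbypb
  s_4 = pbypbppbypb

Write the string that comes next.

pbypbppbypbpbypbypbppbypb

Apply φ to pbypbppbypb symbol by symbol: p→pby, b→pb, y→p, p→pby, b→pb, p→pby, p→pby, b→pb, y→p, p→pby, b→pb; joined: pby pb p pby pb pby pby pb p pby pb.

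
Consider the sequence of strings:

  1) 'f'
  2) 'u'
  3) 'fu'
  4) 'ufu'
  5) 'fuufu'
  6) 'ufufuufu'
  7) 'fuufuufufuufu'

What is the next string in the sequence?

ufufuufufuufuufufuufu

This is a Fibonacci-style word recurrence s(k) = s(k−2)·s(k−1): e.g. f·u = fu.
So term 8 is ufufuufu·fuufuufufuufu.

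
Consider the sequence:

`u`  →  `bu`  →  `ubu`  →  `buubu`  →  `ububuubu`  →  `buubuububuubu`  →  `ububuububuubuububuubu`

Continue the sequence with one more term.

buubuububuubuububuububuubuububuubu

Each term (from the third on) is the two preceding terms concatenated in order: term 3 = u·bu = ubu.
Continuing: buubuububuubu · ububuububuubuububuubu gives term 8.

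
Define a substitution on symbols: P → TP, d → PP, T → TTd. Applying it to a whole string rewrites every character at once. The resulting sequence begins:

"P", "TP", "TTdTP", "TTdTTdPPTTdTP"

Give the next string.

TTdTTdPPTTdTTdPPTPTPTTdTTdPPTTdTP

Applying the rule to each of the 13 symbols of TTdTTdPPTTdTP gives the pieces TTd TTd PP TTd TTd PP TP TP TTd TTd PP TTd TP, which concatenate to the answer.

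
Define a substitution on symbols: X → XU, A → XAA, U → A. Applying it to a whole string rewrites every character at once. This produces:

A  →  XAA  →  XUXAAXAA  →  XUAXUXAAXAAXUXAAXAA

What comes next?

XUAXAAXUAXUXAAXAAXUXAAXAAXUAXUXAAXAAXUXAAXAA

φ(XUAXUXAAXAAXUXAAXAA) expands symbol-by-symbol to XU A XAA XU A XU XAA XAA XU XAA XAA XU A XU XAA XAA XU XAA XAA; joining the 19 pieces gives the next term.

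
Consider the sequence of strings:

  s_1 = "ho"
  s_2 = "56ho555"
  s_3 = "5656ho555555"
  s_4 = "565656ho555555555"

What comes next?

Each term wraps the previous one in 56 on the left and 555 on the right.
So the next term is 56·565656ho555555555·555.

56565656ho555555555555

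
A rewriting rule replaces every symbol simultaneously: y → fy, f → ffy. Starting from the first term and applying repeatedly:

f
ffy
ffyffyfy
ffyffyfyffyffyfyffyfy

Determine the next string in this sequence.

ffyffyfyffyffyfyffyfyffyffyfyffyffyfyffyfyffyffyfyffyfy

Applying the rule to each of the 21 symbols of ffyffyfyffyffyfyffyfy gives the pieces ffy ffy fy ffy ffy fy ffy fy ffy ffy fy ffy ffy fy ffy fy ffy ffy fy ffy fy, which concatenate to the answer.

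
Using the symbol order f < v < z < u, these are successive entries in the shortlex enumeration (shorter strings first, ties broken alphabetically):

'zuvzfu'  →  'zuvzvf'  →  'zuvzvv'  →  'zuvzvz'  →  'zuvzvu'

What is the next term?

zuvzzf

The successor of zuvzvu increments the rightmost position that isn't already u and resets every position after it to f.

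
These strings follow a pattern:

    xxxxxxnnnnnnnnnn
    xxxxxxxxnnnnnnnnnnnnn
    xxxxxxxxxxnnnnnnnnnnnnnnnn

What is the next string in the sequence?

xxxxxxxxxxxxnnnnnnnnnnnnnnnnnnn

The n-th term is 2n x's then 3n+1 n's, where the shown terms are n = 3, 4, 5.
At n = 6 the blocks have lengths 12, 19.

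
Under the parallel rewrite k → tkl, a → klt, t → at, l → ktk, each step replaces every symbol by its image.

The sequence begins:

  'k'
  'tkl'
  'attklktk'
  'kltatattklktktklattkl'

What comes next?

Applying the rule to each of the 21 symbols of kltatattklktktklattkl gives the pieces tkl ktk at klt at klt at at tkl ktk tkl at tkl at tkl ktk klt at at tkl ktk, which concatenate to the answer.

tklktkatkltatkltatattklktktklattklattklktkkltatattklktk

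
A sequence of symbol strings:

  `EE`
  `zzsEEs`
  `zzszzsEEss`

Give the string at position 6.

zzszzszzszzszzsEEsssss

s(k+1) = zzs·s(k)·s, so each term gains zzs as a prefix and s as a suffix.
From zzszzsEEss, 3 further steps: zzszzsEEss → zzszzszzsEEsss → zzszzszzszzsEEssss → (answer).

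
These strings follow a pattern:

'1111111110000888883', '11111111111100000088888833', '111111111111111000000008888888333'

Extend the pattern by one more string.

1111111111111111110000000000888888883333

Reading off run lengths: 1 runs 9, 12, 15; 0 runs 4, 6, 8; 8 runs 5, 6, 7; 3 runs 1, 2, 3 — each is linear in n, where the shown terms are n = 2, 3, 4.
Setting n = 5 gives 18, 10, 8, 4 characters in each block.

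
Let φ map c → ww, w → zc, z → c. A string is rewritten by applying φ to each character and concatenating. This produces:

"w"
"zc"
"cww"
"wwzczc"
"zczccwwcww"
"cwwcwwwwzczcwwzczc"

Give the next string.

Rewriting the 18 symbols of cwwcwwwwzczcwwzczc one by one yields ww zc zc ww zc zc zc zc c ww c ww zc zc c ww c ww; concatenated:

wwzczcwwzczczczccwwcwwzczccwwcww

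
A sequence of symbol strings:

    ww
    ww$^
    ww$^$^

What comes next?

ww$^$^$^

Each term is the previous one with $^ appended.
So the next term is ww$^$^·$^.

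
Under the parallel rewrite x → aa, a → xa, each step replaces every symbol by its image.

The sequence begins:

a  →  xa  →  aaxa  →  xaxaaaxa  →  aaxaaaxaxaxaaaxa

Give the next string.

xaxaaaxaxaxaaaxaaaxaaaxaxaxaaaxa

Replace each of the 16 characters of aaxaaaxaxaxaaaxa in place — xa xa aa xa xa xa aa xa aa xa aa xa xa xa aa xa — and concatenate.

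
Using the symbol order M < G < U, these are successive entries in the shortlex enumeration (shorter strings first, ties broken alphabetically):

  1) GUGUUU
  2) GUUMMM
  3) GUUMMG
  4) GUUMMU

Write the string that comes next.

Treat GUUMMU as a base-3 numeral over the given alphabet and add one, carrying through any trailing U's.

GUUMGM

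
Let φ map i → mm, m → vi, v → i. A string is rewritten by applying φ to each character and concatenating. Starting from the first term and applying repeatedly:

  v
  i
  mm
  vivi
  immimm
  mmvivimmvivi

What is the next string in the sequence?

Rewriting each symbol of mmvivimmvivi: m→vi, m→vi, v→i, i→mm, v→i, i→mm, m→vi, m→vi, v→i, i→mm, v→i, i→mm, which concatenates to vi vi i mm i mm vi vi i mm i mm.

viviimmimmviviimmimm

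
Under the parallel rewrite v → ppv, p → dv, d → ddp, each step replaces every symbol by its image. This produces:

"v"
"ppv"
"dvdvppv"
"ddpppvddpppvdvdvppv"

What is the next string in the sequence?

ddpddpdvdvdvppvddpddpdvdvdvppvddpppvddpppvdvdvppv

Replace each of the 19 characters of ddpppvddpppvdvdvppv in place — ddp ddp dv dv dv ppv ddp ddp dv dv dv ppv ddp ppv ddp ppv dv dv ppv — and concatenate.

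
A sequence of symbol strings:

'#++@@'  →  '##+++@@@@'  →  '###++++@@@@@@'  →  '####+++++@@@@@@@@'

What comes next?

Reading off run lengths: # runs 1, 2, 3, 4; + runs 2, 3, 4, 5; @ runs 2, 4, 6, 8 — each is linear in n (n = 1, 2, …).
At n = 5 the blocks have lengths 5, 6, 10.

#####++++++@@@@@@@@@@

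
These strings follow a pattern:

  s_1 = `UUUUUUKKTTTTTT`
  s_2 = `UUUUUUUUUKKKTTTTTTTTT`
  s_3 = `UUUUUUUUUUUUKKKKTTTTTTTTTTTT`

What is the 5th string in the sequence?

UUUUUUUUUUUUUUUUUUKKKKKKTTTTTTTTTTTTTTTTTT

Term n consists of 3n U's, followed by n K's, followed by 3n T's, where the shown terms are n = 2, 3, 4.
For term 5, n = 6, so the run lengths are 18, 6, 18.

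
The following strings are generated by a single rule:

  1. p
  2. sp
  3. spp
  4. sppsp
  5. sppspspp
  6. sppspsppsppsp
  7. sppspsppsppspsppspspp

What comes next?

sppspsppsppspsppspsppsppspsppsppsp

From term 3 onward, concatenate the last term with the second-to-last: sp·p = spp, spp·sp = sppsp, …
Continuing: sppspsppsppspsppspspp · sppspsppsppsp gives term 8.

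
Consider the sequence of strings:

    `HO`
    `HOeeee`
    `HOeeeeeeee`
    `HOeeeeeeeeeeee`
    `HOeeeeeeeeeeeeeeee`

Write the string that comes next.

HOeeeeeeeeeeeeeeeeeeee

The strings grow by a fixed suffix eeee each time.
So the next term is HOeeeeeeeeeeeeeeee·eeee.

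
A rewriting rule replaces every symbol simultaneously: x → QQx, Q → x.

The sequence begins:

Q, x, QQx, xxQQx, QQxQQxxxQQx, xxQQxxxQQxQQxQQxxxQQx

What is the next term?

QQxQQxxxQQxQQxQQxxxQQxxxQQxxxQQxQQxQQxxxQQx

Applying the rule to each of the 21 symbols of xxQQxxxQQxQQxQQxxxQQx gives the pieces QQx QQx x x QQx QQx QQx x x QQx x x QQx x x QQx QQx QQx x x QQx, which concatenate to the answer.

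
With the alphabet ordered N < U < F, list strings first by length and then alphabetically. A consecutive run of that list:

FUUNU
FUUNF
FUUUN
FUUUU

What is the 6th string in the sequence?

Stepping forward 2 times from FUUUU: FUUUU → FUUUF, then the target.

FUUFN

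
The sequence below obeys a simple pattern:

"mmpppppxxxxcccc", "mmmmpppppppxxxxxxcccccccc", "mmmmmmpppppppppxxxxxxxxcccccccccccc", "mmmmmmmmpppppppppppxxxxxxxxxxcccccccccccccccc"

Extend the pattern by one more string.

mmmmmmmmmmpppppppppppppxxxxxxxxxxxxcccccccccccccccccccc

The n-th term is 2n m's then 2n+3 p's then 2n+2 x's then 4n c's (n = 1, 2, …).
Setting n = 5 gives 10, 13, 12, 20 characters in each block.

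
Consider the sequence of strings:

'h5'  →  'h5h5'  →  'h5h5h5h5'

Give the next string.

Each string is two copies of the previous one concatenated.
So the next term is two copies of h5h5h5h5.

h5h5h5h5h5h5h5h5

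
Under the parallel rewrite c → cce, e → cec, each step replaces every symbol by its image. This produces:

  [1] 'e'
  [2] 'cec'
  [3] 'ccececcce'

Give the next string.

Rewriting each symbol of ccececcce: c→cce, c→cce, e→cec, c→cce, e→cec, c→cce, c→cce, c→cce, e→cec, which concatenates to cce cce cec cce cec cce cce cce cec.

cceccececccececccecceccecec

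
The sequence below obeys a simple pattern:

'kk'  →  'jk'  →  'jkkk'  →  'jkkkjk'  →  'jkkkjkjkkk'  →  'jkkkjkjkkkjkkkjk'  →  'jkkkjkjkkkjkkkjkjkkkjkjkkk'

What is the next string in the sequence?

From term 3 onward, concatenate the last term with the second-to-last: jk·kk = jkkk, jkkk·jk = jkkkjk, …
The next term joins jkkkjkjkkkjkkkjkjkkkjkjkkk and jkkkjkjkkkjkkkjk.

jkkkjkjkkkjkkkjkjkkkjkjkkkjkkkjkjkkkjkkkjk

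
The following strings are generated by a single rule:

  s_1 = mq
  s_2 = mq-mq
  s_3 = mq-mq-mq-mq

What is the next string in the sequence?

mq-mq-mq-mq-mq-mq-mq-mq

s(k+1) = s(k)·-·s(k) — each term doubles the last with '-' between the halves.
One more doubling of mq-mq-mq-mq gives the answer.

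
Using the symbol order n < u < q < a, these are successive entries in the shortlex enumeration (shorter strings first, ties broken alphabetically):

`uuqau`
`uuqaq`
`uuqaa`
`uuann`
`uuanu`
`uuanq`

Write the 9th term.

Continuing the enumeration 3 steps past uuanq: uuanq → uuana → uuaun → (answer).

uuauu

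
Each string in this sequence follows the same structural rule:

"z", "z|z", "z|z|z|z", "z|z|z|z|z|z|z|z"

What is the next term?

z|z|z|z|z|z|z|z|z|z|z|z|z|z|z|z

Every step duplicates the string with '|' between the halves.
One more doubling of z|z|z|z|z|z|z|z gives the answer.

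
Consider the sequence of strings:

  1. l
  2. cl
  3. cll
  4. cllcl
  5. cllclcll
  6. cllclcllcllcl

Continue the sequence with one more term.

From term 3 onward, concatenate the last term with the second-to-last: cl·l = cll, cll·cl = cllcl, …
Continuing: cllclcllcllcl · cllclcll gives term 7.

cllclcllcllclcllclcll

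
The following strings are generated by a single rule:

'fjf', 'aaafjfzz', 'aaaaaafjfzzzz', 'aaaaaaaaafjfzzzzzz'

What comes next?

Each term wraps the previous one in aaa on the left and zz on the right.
Applying this once more to aaaaaaaaafjfzzzzzz:

aaaaaaaaaaaafjfzzzzzzzz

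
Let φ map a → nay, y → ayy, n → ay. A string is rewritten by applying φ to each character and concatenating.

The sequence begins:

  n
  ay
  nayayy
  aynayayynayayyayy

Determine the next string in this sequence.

Rewriting the 17 symbols of aynayayynayayyayy one by one yields nay ayy ay nay ayy nay ayy ayy ay nay ayy nay ayy ayy nay ayy ayy; concatenated:

nayayyaynayayynayayyayyaynayayynayayyayynayayyayy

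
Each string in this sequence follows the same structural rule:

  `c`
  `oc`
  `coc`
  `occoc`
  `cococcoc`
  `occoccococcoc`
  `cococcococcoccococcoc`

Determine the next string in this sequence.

Each term (from the third on) is the two preceding terms concatenated in order: term 3 = c·oc = coc.
The next term joins occoccococcoc and cococcococcoccococcoc.

occoccococcoccococcococcoccococcoc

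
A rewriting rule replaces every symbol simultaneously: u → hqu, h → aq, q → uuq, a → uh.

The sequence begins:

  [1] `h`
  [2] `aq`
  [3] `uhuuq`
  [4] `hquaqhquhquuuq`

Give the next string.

aquuqhquuhuuqaquuqhquaquuqhquhquhquuuq

Applying the rule to each of the 14 symbols of hquaqhquhquuuq gives the pieces aq uuq hqu uh uuq aq uuq hqu aq uuq hqu hqu hqu uuq, which concatenate to the answer.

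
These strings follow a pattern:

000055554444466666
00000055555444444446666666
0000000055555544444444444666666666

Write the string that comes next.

000000000055555554444444444444466666666666

The n-th term is 2n 0's then n+2 5's then 3n-1 4's then 2n+1 6's, where the shown terms are n = 2, 3, 4.
Setting n = 5 gives 10, 7, 14, 11 characters in each block.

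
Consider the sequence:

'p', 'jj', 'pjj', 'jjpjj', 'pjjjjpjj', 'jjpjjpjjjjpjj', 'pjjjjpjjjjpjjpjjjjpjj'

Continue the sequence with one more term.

jjpjjpjjjjpjjpjjjjpjjjjpjjpjjjjpjj

From term 3 onward, concatenate the second-to-last term with the last: p·jj = pjj, jj·pjj = jjpjj, …
Continuing: jjpjjpjjjjpjj · pjjjjpjjjjpjjpjjjjpjj gives term 8.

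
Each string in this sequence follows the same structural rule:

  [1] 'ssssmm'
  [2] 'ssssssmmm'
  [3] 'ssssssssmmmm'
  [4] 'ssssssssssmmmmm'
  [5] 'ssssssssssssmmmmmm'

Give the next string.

Each string has the form s^{2n} m^{n}, where the shown terms are n = 2, 3, 4, 5, 6.
Setting n = 7 gives 14, 7 characters in each block.

ssssssssssssssmmmmmmm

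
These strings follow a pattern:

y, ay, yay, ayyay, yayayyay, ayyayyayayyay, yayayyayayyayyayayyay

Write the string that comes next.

ayyayyayayyayyayayyayayyayyayayyay

This is a Fibonacci-style word recurrence s(k) = s(k−2)·s(k−1): e.g. y·ay = yay.
So term 8 is ayyayyayayyay·yayayyayayyayyayayyay.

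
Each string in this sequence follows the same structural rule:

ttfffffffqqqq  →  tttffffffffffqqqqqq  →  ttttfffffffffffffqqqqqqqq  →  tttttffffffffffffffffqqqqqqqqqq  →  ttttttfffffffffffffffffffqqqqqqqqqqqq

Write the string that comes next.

Term n consists of n t's, followed by 3n+1 f's, followed by 2n q's, where the shown terms are n = 2, 3, 4, 5, 6.
Setting n = 7 gives 7, 22, 14 characters in each block.

tttttttffffffffffffffffffffffqqqqqqqqqqqqqq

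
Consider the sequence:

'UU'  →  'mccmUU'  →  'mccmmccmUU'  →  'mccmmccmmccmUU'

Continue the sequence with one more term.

The strings grow by a fixed prefix mccm each time.
So the next term is mccm·mccmmccmmccmUU.

mccmmccmmccmmccmUU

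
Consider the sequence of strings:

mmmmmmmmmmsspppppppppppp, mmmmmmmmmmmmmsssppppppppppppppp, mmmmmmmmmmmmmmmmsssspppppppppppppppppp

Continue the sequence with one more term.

mmmmmmmmmmmmmmmmmmmsssssppppppppppppppppppppp

Term n consists of 3n+1 m's, followed by n-1 s's, followed by 3n+3 p's, where the shown terms are n = 3, 4, 5.
For the next term, n = 6, so the run lengths are 19, 5, 21.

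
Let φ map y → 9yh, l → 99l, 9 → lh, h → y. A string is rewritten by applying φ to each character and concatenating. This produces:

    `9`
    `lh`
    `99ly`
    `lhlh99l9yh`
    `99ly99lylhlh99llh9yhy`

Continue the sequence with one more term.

Rewriting the 21 symbols of 99ly99lylhlh99llh9yhy one by one yields lh lh 99l 9yh lh lh 99l 9yh 99l y 99l y lh lh 99l 99l y lh 9yh y 9yh; concatenated:

lhlh99l9yhlhlh99l9yh99ly99lylhlh99l99lylh9yhy9yh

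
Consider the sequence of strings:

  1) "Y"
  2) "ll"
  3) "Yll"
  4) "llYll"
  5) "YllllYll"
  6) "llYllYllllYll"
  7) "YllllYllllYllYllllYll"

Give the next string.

llYllYllllYllYllllYllllYllYllllYll

Each term (from the third on) is the two preceding terms concatenated in order: term 3 = Y·ll = Yll.
The next term joins llYllYllllYll and YllllYllllYllYllllYll.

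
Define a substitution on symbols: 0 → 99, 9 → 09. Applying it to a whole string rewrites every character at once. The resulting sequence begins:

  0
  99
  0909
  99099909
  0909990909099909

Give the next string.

Replace each of the 16 characters of 0909990909099909 in place — 99 09 99 09 09 09 99 09 99 09 99 09 09 09 99 09 — and concatenate.

99099909090999099909990909099909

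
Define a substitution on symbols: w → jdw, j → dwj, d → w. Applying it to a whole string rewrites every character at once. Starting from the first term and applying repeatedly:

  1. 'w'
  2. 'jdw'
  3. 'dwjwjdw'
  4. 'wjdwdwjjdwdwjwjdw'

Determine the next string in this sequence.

φ(wjdwdwjjdwdwjwjdw) expands symbol-by-symbol to jdw dwj w jdw w jdw dwj dwj w jdw w jdw dwj jdw dwj w jdw; joining the 17 pieces gives the next term.

jdwdwjwjdwwjdwdwjdwjwjdwwjdwdwjjdwdwjwjdw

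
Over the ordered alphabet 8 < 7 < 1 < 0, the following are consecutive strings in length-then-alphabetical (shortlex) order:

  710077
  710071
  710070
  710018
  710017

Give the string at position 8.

Advancing 3 positions from 710017 through 710017 → 710011 → 710010 reaches term 8.

710008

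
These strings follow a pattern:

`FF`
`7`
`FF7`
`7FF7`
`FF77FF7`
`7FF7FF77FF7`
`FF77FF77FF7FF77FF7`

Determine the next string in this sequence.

7FF7FF77FF7FF77FF77FF7FF77FF7

This is a Fibonacci-style word recurrence s(k) = s(k−2)·s(k−1): e.g. FF·7 = FF7.
Continuing: 7FF7FF77FF7 · FF77FF77FF7FF77FF7 gives term 8.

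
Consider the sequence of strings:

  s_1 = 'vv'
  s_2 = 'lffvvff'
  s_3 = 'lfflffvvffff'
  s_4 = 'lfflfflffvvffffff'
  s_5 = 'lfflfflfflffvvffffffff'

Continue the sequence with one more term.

s(k+1) = lff·s(k)·ff, so each term gains lff as a prefix and ff as a suffix.
Applying this once more to lfflfflfflffvvffffffff:

lfflfflfflfflffvvffffffffff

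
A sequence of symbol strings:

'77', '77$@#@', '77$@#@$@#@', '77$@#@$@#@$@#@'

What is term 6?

77$@#@$@#@$@#@$@#@$@#@

The strings grow by a fixed suffix $@#@ each time.
From 77$@#@$@#@$@#@, 2 further steps: 77$@#@$@#@$@#@ → 77$@#@$@#@$@#@$@#@ → (answer).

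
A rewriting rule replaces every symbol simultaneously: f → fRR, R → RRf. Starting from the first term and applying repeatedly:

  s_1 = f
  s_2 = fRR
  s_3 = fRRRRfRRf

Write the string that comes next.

fRRRRfRRfRRfRRffRRRRfRRffRR

Apply φ to fRRRRfRRf symbol by symbol: f→fRR, R→RRf, R→RRf, R→RRf, R→RRf, f→fRR, R→RRf, R→RRf, f→fRR; joined: fRR RRf RRf RRf RRf fRR RRf RRf fRR.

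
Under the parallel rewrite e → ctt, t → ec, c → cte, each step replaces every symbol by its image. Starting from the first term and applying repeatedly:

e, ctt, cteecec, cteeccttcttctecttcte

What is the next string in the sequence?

Applying the rule to each of the 20 symbols of cteeccttcttctecttcte gives the pieces cte ec ctt ctt cte cte ec ec cte ec ec cte ec ctt cte ec ec cte ec ctt, which concatenate to the answer.

cteeccttcttctecteececcteececcteeccttcteececcteecctt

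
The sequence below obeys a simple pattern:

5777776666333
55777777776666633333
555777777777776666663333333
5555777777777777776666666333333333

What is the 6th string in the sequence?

555555777777777777777777776666666663333333333333

Reading off run lengths: 5 runs 1, 2, 3, 4; 7 runs 5, 8, 11, 14; 6 runs 4, 5, 6, 7; 3 runs 3, 5, 7, 9 — each is linear in n, where the shown terms are n = 2, 3, 4, 5.
For term 6, n = 7, so the run lengths are 6, 20, 9, 13.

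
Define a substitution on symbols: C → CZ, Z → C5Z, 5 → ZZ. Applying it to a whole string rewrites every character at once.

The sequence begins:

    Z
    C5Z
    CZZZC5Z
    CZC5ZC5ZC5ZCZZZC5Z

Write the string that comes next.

CZC5ZCZZZC5ZCZZZC5ZCZZZC5ZCZC5ZC5ZC5ZCZZZC5Z

φ(CZC5ZC5ZC5ZCZZZC5Z) expands symbol-by-symbol to CZ C5Z CZ ZZ C5Z CZ ZZ C5Z CZ ZZ C5Z CZ C5Z C5Z C5Z CZ ZZ C5Z; joining the 18 pieces gives the next term.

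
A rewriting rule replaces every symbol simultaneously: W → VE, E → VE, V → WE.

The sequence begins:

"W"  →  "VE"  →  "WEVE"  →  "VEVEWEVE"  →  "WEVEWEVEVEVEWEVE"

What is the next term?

Rewriting the 16 symbols of WEVEWEVEVEVEWEVE one by one yields VE VE WE VE VE VE WE VE WE VE WE VE VE VE WE VE; concatenated:

VEVEWEVEVEVEWEVEWEVEWEVEVEVEWEVE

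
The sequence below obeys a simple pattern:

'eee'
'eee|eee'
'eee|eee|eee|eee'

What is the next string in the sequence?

eee|eee|eee|eee|eee|eee|eee|eee

Every step duplicates the string with '|' between the halves.
So the next term is two copies of eee|eee|eee|eee with '|' between the halves.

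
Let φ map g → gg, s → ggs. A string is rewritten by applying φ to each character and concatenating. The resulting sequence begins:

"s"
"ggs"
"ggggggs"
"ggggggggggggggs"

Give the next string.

Rewriting the 15 symbols of ggggggggggggggs one by one yields gg gg gg gg gg gg gg gg gg gg gg gg gg gg ggs; concatenated:

ggggggggggggggggggggggggggggggs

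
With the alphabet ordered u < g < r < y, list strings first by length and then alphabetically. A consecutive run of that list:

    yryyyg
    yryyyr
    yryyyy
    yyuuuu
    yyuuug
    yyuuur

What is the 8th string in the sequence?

Stepping forward 2 times from yyuuur: yyuuur → yyuuuy, then the target.

yyuugu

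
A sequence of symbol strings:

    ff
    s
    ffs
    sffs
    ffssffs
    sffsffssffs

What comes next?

ffssffssffsffssffs

From term 3 onward, concatenate the second-to-last term with the last: ff·s = ffs, s·ffs = sffs, …
The next term joins ffssffs and sffsffssffs.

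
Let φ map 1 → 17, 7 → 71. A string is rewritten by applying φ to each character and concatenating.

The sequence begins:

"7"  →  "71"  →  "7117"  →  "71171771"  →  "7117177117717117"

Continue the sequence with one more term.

71171771177171171771711771171771

φ(7117177117717117) expands symbol-by-symbol to 71 17 17 71 17 71 71 17 17 71 71 17 71 17 17 71; joining the 16 pieces gives the next term.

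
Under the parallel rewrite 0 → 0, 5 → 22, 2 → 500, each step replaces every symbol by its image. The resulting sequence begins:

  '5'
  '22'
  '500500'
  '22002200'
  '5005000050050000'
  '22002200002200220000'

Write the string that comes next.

Applying the rule to each of the 20 symbols of 22002200002200220000 gives the pieces 500 500 0 0 500 500 0 0 0 0 500 500 0 0 500 500 0 0 0 0, which concatenate to the answer.

500500005005000000500500005005000000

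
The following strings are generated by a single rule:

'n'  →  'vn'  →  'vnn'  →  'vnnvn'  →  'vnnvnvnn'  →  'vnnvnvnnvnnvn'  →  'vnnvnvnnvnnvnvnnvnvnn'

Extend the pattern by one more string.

Each term (from the third on) is the previous term followed by the one before it: term 3 = vn·n = vnn.
So term 8 is vnnvnvnnvnnvnvnnvnvnn·vnnvnvnnvnnvn.

vnnvnvnnvnnvnvnnvnvnnvnnvnvnnvnnvn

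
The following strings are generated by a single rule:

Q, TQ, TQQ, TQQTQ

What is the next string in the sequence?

Each term (from the third on) is the previous term followed by the one before it: term 3 = TQ·Q = TQQ.
Continuing: TQQTQ · TQQ gives term 5.

TQQTQTQQ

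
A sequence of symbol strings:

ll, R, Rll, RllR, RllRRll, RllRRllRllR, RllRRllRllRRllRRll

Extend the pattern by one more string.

RllRRllRllRRllRRllRllRRllRllR

From term 3 onward, concatenate the last term with the second-to-last: R·ll = Rll, Rll·R = RllR, …
The next term joins RllRRllRllRRllRRll and RllRRllRllR.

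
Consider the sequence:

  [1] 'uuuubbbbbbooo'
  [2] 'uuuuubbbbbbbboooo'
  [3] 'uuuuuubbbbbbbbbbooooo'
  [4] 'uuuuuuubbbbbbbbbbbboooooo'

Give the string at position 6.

uuuuuuuuubbbbbbbbbbbbbbbboooooooo

Each string has the form u^{n+1} b^{2n} o^{n}, where the shown terms are n = 3, 4, 5, 6.
Setting n = 8 gives 9, 16, 8 characters in each block.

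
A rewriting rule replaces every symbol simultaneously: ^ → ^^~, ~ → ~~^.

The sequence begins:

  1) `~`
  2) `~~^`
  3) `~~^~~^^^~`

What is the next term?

~~^~~^^^~~~^~~^^^~^^~^^~~~^

Expanding ~~^~~^^^~: ~→~~^, ~→~~^, ^→^^~, ~→~~^, ~→~~^, ^→^^~, ^→^^~, ^→^^~, ~→~~^. Concatenated: ~~^ ~~^ ^^~ ~~^ ~~^ ^^~ ^^~ ^^~ ~~^.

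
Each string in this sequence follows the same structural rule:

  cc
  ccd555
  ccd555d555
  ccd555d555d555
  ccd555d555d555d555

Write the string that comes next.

ccd555d555d555d555d555

Every step adds d555 to the end: s(k+1) = s(k)·d555.
One more step from ccd555d555d555d555 gives the answer.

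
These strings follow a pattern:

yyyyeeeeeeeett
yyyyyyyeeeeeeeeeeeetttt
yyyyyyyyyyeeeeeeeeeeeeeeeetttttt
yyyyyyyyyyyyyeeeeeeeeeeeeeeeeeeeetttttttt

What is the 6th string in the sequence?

The n-th term is 3n-2 y's then 4n e's then 2n-2 t's, where the shown terms are n = 2, 3, 4, 5.
Setting n = 7 gives 19, 28, 12 characters in each block.

yyyyyyyyyyyyyyyyyyyeeeeeeeeeeeeeeeeeeeeeeeeeeeetttttttttttt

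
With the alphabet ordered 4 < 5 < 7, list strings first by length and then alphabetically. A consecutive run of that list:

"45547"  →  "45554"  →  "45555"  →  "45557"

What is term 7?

Stepping forward 3 times from 45557: 45557 → 45574 → 45575, then the target.

45577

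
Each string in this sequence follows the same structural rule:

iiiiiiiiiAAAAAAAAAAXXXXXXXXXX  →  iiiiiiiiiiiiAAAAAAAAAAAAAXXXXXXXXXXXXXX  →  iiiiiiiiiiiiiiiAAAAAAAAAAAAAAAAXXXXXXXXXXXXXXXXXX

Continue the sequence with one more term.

Reading off run lengths: i runs 9, 12, 15; A runs 10, 13, 16; X runs 10, 14, 18 — each is linear in n, where the shown terms are n = 3, 4, 5.
At n = 6 the blocks have lengths 18, 19, 22.

iiiiiiiiiiiiiiiiiiAAAAAAAAAAAAAAAAAAAXXXXXXXXXXXXXXXXXXXXXX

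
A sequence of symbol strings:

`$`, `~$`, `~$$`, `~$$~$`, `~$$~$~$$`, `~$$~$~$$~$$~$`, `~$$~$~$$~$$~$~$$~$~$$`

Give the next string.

~$$~$~$$~$$~$~$$~$~$$~$$~$~$$~$$~$

This is a Fibonacci-style word recurrence s(k) = s(k−1)·s(k−2): e.g. ~$·$ = ~$$.
The next term joins ~$$~$~$$~$$~$~$$~$~$$ and ~$$~$~$$~$$~$.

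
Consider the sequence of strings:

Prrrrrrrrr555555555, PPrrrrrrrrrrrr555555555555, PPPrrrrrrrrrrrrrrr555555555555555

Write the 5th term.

Term n consists of n-2 P's, followed by 3n r's, followed by 3n 5's, where the shown terms are n = 3, 4, 5.
For term 5, n = 7, so the run lengths are 5, 21, 21.

PPPPPrrrrrrrrrrrrrrrrrrrrr555555555555555555555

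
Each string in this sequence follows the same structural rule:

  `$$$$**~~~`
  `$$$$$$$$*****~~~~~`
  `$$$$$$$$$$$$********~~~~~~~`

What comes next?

$$$$$$$$$$$$$$$$***********~~~~~~~~~

Reading off run lengths: $ runs 4, 8, 12; * runs 2, 5, 8; ~ runs 3, 5, 7 — each is linear in n (n = 1, 2, …).
For the next term, n = 4, so the run lengths are 16, 11, 9.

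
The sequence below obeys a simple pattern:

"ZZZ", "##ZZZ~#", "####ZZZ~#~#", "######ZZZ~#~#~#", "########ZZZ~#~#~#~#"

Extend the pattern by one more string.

##########ZZZ~#~#~#~#~#

Every step adds ## to the front and ~# to the end of the previous string.
So the next term is ##·########ZZZ~#~#~#~#·~#.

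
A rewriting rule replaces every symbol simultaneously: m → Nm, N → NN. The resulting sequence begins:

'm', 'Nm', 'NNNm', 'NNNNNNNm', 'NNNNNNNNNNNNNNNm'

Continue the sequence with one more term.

Rewriting the 16 symbols of NNNNNNNNNNNNNNNm one by one yields NN NN NN NN NN NN NN NN NN NN NN NN NN NN NN Nm; concatenated:

NNNNNNNNNNNNNNNNNNNNNNNNNNNNNNNm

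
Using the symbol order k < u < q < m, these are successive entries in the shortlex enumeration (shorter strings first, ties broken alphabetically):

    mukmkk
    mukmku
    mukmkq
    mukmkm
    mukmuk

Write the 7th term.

mukmuq

Continuing the enumeration 2 steps past mukmuk: mukmuk → mukmuu → (answer).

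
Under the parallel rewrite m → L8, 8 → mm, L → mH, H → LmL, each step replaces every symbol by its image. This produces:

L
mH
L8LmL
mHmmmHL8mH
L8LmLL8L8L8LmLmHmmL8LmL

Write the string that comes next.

Applying the rule to each of the 23 symbols of L8LmLL8L8L8LmLmHmmL8LmL gives the pieces mH mm mH L8 mH mH mm mH mm mH mm mH L8 mH L8 LmL L8 L8 mH mm mH L8 mH, which concatenate to the answer.

mHmmmHL8mHmHmmmHmmmHmmmHL8mHL8LmLL8L8mHmmmHL8mH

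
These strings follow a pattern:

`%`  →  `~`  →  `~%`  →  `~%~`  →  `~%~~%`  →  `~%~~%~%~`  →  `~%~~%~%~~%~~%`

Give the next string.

From term 3 onward, concatenate the last term with the second-to-last: ~·% = ~%, ~%·~ = ~%~, …
Continuing: ~%~~%~%~~%~~% · ~%~~%~%~ gives term 8.

~%~~%~%~~%~~%~%~~%~%~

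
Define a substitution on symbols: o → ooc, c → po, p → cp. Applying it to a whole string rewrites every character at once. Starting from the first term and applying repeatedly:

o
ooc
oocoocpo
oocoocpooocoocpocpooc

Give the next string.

Rewriting the 21 symbols of oocoocpooocoocpocpooc one by one yields ooc ooc po ooc ooc po cp ooc ooc ooc po ooc ooc po cp ooc po cp ooc ooc po; concatenated:

oocoocpooocoocpocpoocoocoocpooocoocpocpoocpocpoocoocpo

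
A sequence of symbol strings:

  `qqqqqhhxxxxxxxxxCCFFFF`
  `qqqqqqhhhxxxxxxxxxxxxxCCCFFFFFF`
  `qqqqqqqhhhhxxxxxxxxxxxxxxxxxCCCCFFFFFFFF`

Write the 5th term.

qqqqqqqqqhhhhhhxxxxxxxxxxxxxxxxxxxxxxxxxCCCCCCFFFFFFFFFFFF

Term n consists of n+3 q's, followed by n h's, followed by 4n+1 x's, followed by n C's, followed by 2n F's, where the shown terms are n = 2, 3, 4.
At n = 6 the blocks have lengths 9, 6, 25, 6, 12.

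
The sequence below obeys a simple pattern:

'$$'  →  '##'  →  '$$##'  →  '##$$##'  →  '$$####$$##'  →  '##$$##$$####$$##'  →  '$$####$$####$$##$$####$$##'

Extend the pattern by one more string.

##$$##$$####$$##$$####$$####$$##$$####$$##

This is a Fibonacci-style word recurrence s(k) = s(k−2)·s(k−1): e.g. $$·## = $$##.
The next term joins ##$$##$$####$$## and $$####$$####$$##$$####$$##.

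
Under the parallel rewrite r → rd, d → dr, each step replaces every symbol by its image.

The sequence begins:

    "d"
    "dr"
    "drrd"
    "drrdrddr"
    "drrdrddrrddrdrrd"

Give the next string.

Applying the rule to each of the 16 symbols of drrdrddrrddrdrrd gives the pieces dr rd rd dr rd dr dr rd rd dr dr rd dr rd rd dr, which concatenate to the answer.

drrdrddrrddrdrrdrddrdrrddrrdrddr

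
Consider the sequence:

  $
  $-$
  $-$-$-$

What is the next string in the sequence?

Each string is two copies of the previous one joined by '-'.
So the next term is two copies of $-$-$-$ with '-' between the halves.

$-$-$-$-$-$-$-$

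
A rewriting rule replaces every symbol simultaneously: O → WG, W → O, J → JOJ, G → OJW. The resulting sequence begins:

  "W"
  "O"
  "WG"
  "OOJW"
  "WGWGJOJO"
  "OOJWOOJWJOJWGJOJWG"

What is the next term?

Rewriting the 18 symbols of OOJWOOJWJOJWGJOJWG one by one yields WG WG JOJ O WG WG JOJ O JOJ WG JOJ O OJW JOJ WG JOJ O OJW; concatenated:

WGWGJOJOWGWGJOJOJOJWGJOJOOJWJOJWGJOJOOJW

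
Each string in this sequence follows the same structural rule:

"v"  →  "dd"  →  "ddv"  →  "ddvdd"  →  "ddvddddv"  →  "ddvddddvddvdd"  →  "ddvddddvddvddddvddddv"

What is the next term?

ddvddddvddvddddvddddvddvddddvddvdd

This is a Fibonacci-style word recurrence s(k) = s(k−1)·s(k−2): e.g. dd·v = ddv.
Continuing: ddvddddvddvddddvddddv · ddvddddvddvdd gives term 8.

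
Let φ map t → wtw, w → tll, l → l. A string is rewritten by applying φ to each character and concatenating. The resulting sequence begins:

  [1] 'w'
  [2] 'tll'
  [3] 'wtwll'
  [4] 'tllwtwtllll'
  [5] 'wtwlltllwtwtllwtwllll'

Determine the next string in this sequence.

tllwtwtllllwtwlltllwtwtllwtwlltllwtwtllllll

Applying the rule to each of the 21 symbols of wtwlltllwtwtllwtwllll gives the pieces tll wtw tll l l wtw l l tll wtw tll wtw l l tll wtw tll l l l l, which concatenate to the answer.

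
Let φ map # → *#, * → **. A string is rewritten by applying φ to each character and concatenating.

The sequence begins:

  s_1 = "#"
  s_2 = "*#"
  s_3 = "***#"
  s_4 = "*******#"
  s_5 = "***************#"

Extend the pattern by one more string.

*******************************#

Replace each of the 16 characters of ***************# in place — ** ** ** ** ** ** ** ** ** ** ** ** ** ** ** *# — and concatenate.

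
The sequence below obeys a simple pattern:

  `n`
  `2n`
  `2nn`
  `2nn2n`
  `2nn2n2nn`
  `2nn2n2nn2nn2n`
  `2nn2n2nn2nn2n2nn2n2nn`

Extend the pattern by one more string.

Each term (from the third on) is the previous term followed by the one before it: term 3 = 2n·n = 2nn.
The next term joins 2nn2n2nn2nn2n2nn2n2nn and 2nn2n2nn2nn2n.

2nn2n2nn2nn2n2nn2n2nn2nn2n2nn2nn2n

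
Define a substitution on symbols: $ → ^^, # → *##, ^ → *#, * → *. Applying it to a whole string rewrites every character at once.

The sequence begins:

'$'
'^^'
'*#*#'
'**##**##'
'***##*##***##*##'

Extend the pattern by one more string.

φ(***##*##***##*##) expands symbol-by-symbol to * * * *## *## * *## *## * * * *## *## * *## *##; joining the 16 pieces gives the next term.

****##*##**##*##****##*##**##*##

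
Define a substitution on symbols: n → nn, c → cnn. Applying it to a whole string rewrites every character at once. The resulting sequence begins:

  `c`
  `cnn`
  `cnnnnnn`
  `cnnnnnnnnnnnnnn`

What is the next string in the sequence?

Replace each of the 15 characters of cnnnnnnnnnnnnnn in place — cnn nn nn nn nn nn nn nn nn nn nn nn nn nn nn — and concatenate.

cnnnnnnnnnnnnnnnnnnnnnnnnnnnnnn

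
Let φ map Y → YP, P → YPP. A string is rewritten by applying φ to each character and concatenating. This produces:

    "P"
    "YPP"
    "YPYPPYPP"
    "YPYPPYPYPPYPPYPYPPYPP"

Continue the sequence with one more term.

YPYPPYPYPPYPPYPYPPYPYPPYPPYPYPPYPPYPYPPYPYPPYPPYPYPPYPP

φ(YPYPPYPYPPYPPYPYPPYPP) expands symbol-by-symbol to YP YPP YP YPP YPP YP YPP YP YPP YPP YP YPP YPP YP YPP YP YPP YPP YP YPP YPP; joining the 21 pieces gives the next term.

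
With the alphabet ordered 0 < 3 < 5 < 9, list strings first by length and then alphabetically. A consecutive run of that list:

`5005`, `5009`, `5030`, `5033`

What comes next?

5035

Treat 5033 as a base-4 numeral over the given alphabet and add one, carrying through any trailing 9's.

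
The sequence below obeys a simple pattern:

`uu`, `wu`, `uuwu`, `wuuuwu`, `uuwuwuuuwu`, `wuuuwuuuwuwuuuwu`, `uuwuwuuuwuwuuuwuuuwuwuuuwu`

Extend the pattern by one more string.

wuuuwuuuwuwuuuwuuuwuwuuuwuwuuuwuuuwuwuuuwu

From term 3 onward, concatenate the second-to-last term with the last: uu·wu = uuwu, wu·uuwu = wuuuwu, …
The next term joins wuuuwuuuwuwuuuwu and uuwuwuuuwuwuuuwuuuwuwuuuwu.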